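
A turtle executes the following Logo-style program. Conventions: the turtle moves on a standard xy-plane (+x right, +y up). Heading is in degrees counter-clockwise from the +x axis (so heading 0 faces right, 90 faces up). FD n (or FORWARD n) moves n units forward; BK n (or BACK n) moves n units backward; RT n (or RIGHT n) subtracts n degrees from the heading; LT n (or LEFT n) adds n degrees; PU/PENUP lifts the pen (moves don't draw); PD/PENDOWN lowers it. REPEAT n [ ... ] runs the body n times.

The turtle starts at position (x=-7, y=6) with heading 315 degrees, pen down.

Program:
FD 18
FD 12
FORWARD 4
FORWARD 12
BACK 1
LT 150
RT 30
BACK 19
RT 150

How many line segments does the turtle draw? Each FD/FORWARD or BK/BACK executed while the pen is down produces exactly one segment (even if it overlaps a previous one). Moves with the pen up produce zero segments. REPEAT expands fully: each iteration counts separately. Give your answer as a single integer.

Answer: 6

Derivation:
Executing turtle program step by step:
Start: pos=(-7,6), heading=315, pen down
FD 18: (-7,6) -> (5.728,-6.728) [heading=315, draw]
FD 12: (5.728,-6.728) -> (14.213,-15.213) [heading=315, draw]
FD 4: (14.213,-15.213) -> (17.042,-18.042) [heading=315, draw]
FD 12: (17.042,-18.042) -> (25.527,-26.527) [heading=315, draw]
BK 1: (25.527,-26.527) -> (24.82,-25.82) [heading=315, draw]
LT 150: heading 315 -> 105
RT 30: heading 105 -> 75
BK 19: (24.82,-25.82) -> (19.902,-44.172) [heading=75, draw]
RT 150: heading 75 -> 285
Final: pos=(19.902,-44.172), heading=285, 6 segment(s) drawn
Segments drawn: 6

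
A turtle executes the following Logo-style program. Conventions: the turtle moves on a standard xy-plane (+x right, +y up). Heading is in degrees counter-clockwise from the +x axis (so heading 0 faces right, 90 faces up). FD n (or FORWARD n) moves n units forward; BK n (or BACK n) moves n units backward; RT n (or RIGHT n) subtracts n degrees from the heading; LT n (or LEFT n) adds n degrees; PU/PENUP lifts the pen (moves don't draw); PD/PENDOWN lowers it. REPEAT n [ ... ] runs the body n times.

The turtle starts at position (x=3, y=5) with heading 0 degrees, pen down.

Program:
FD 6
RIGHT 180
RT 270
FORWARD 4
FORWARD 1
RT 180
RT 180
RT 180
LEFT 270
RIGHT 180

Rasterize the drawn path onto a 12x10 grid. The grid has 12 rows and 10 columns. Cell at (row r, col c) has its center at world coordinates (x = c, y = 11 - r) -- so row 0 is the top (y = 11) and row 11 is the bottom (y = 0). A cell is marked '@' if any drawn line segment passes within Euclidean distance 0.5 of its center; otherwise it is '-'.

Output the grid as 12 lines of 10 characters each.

Answer: ----------
----------
----------
----------
----------
----------
---@@@@@@@
---------@
---------@
---------@
---------@
---------@

Derivation:
Segment 0: (3,5) -> (9,5)
Segment 1: (9,5) -> (9,1)
Segment 2: (9,1) -> (9,0)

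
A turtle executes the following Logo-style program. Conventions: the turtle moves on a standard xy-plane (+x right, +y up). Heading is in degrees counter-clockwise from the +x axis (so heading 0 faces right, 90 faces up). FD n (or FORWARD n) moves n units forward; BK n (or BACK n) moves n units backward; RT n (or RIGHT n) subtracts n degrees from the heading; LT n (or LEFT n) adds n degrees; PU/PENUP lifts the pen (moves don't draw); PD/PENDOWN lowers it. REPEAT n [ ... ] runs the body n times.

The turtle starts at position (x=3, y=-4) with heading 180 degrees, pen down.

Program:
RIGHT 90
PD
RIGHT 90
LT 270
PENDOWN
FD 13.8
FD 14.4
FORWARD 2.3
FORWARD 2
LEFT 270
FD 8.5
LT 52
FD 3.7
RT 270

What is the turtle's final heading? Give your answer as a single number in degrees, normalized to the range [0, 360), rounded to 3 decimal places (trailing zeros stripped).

Answer: 322

Derivation:
Executing turtle program step by step:
Start: pos=(3,-4), heading=180, pen down
RT 90: heading 180 -> 90
PD: pen down
RT 90: heading 90 -> 0
LT 270: heading 0 -> 270
PD: pen down
FD 13.8: (3,-4) -> (3,-17.8) [heading=270, draw]
FD 14.4: (3,-17.8) -> (3,-32.2) [heading=270, draw]
FD 2.3: (3,-32.2) -> (3,-34.5) [heading=270, draw]
FD 2: (3,-34.5) -> (3,-36.5) [heading=270, draw]
LT 270: heading 270 -> 180
FD 8.5: (3,-36.5) -> (-5.5,-36.5) [heading=180, draw]
LT 52: heading 180 -> 232
FD 3.7: (-5.5,-36.5) -> (-7.778,-39.416) [heading=232, draw]
RT 270: heading 232 -> 322
Final: pos=(-7.778,-39.416), heading=322, 6 segment(s) drawn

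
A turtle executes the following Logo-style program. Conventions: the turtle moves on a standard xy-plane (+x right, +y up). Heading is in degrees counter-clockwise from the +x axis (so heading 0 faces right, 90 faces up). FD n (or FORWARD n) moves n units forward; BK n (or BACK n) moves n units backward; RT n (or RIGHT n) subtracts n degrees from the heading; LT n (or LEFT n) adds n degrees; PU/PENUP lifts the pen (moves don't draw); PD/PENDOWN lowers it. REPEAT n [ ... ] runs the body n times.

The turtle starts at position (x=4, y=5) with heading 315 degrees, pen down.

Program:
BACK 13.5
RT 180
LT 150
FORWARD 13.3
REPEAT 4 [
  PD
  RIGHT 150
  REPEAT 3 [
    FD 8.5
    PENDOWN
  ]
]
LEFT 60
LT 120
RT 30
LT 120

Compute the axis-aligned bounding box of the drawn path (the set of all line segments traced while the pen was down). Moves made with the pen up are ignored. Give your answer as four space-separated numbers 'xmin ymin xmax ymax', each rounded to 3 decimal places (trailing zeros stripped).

Answer: -20.135 1.699 4.496 24.562

Derivation:
Executing turtle program step by step:
Start: pos=(4,5), heading=315, pen down
BK 13.5: (4,5) -> (-5.546,14.546) [heading=315, draw]
RT 180: heading 315 -> 135
LT 150: heading 135 -> 285
FD 13.3: (-5.546,14.546) -> (-2.104,1.699) [heading=285, draw]
REPEAT 4 [
  -- iteration 1/4 --
  PD: pen down
  RT 150: heading 285 -> 135
  REPEAT 3 [
    -- iteration 1/3 --
    FD 8.5: (-2.104,1.699) -> (-8.114,7.71) [heading=135, draw]
    PD: pen down
    -- iteration 2/3 --
    FD 8.5: (-8.114,7.71) -> (-14.124,13.72) [heading=135, draw]
    PD: pen down
    -- iteration 3/3 --
    FD 8.5: (-14.124,13.72) -> (-20.135,19.73) [heading=135, draw]
    PD: pen down
  ]
  -- iteration 2/4 --
  PD: pen down
  RT 150: heading 135 -> 345
  REPEAT 3 [
    -- iteration 1/3 --
    FD 8.5: (-20.135,19.73) -> (-11.925,17.53) [heading=345, draw]
    PD: pen down
    -- iteration 2/3 --
    FD 8.5: (-11.925,17.53) -> (-3.714,15.33) [heading=345, draw]
    PD: pen down
    -- iteration 3/3 --
    FD 8.5: (-3.714,15.33) -> (4.496,13.13) [heading=345, draw]
    PD: pen down
  ]
  -- iteration 3/4 --
  PD: pen down
  RT 150: heading 345 -> 195
  REPEAT 3 [
    -- iteration 1/3 --
    FD 8.5: (4.496,13.13) -> (-3.714,10.931) [heading=195, draw]
    PD: pen down
    -- iteration 2/3 --
    FD 8.5: (-3.714,10.931) -> (-11.925,8.731) [heading=195, draw]
    PD: pen down
    -- iteration 3/3 --
    FD 8.5: (-11.925,8.731) -> (-20.135,6.531) [heading=195, draw]
    PD: pen down
  ]
  -- iteration 4/4 --
  PD: pen down
  RT 150: heading 195 -> 45
  REPEAT 3 [
    -- iteration 1/3 --
    FD 8.5: (-20.135,6.531) -> (-14.124,12.541) [heading=45, draw]
    PD: pen down
    -- iteration 2/3 --
    FD 8.5: (-14.124,12.541) -> (-8.114,18.551) [heading=45, draw]
    PD: pen down
    -- iteration 3/3 --
    FD 8.5: (-8.114,18.551) -> (-2.104,24.562) [heading=45, draw]
    PD: pen down
  ]
]
LT 60: heading 45 -> 105
LT 120: heading 105 -> 225
RT 30: heading 225 -> 195
LT 120: heading 195 -> 315
Final: pos=(-2.104,24.562), heading=315, 14 segment(s) drawn

Segment endpoints: x in {-20.135, -14.124, -11.925, -8.114, -5.546, -3.714, -2.104, 4, 4.496}, y in {1.699, 5, 6.531, 7.71, 8.731, 10.931, 12.541, 13.13, 13.72, 14.546, 15.33, 17.53, 18.551, 19.73, 24.562}
xmin=-20.135, ymin=1.699, xmax=4.496, ymax=24.562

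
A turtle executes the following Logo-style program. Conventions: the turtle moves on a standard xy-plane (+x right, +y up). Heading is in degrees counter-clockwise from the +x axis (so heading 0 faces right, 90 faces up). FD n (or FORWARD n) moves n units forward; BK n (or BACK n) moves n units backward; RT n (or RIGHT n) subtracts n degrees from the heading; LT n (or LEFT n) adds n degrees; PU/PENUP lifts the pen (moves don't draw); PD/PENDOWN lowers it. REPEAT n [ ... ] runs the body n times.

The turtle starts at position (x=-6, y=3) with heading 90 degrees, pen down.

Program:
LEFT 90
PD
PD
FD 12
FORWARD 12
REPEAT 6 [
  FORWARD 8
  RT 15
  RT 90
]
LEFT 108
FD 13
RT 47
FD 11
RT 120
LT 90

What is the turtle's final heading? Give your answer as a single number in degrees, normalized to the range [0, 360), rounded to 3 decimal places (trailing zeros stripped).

Answer: 301

Derivation:
Executing turtle program step by step:
Start: pos=(-6,3), heading=90, pen down
LT 90: heading 90 -> 180
PD: pen down
PD: pen down
FD 12: (-6,3) -> (-18,3) [heading=180, draw]
FD 12: (-18,3) -> (-30,3) [heading=180, draw]
REPEAT 6 [
  -- iteration 1/6 --
  FD 8: (-30,3) -> (-38,3) [heading=180, draw]
  RT 15: heading 180 -> 165
  RT 90: heading 165 -> 75
  -- iteration 2/6 --
  FD 8: (-38,3) -> (-35.929,10.727) [heading=75, draw]
  RT 15: heading 75 -> 60
  RT 90: heading 60 -> 330
  -- iteration 3/6 --
  FD 8: (-35.929,10.727) -> (-29.001,6.727) [heading=330, draw]
  RT 15: heading 330 -> 315
  RT 90: heading 315 -> 225
  -- iteration 4/6 --
  FD 8: (-29.001,6.727) -> (-34.658,1.071) [heading=225, draw]
  RT 15: heading 225 -> 210
  RT 90: heading 210 -> 120
  -- iteration 5/6 --
  FD 8: (-34.658,1.071) -> (-38.658,7.999) [heading=120, draw]
  RT 15: heading 120 -> 105
  RT 90: heading 105 -> 15
  -- iteration 6/6 --
  FD 8: (-38.658,7.999) -> (-30.931,10.069) [heading=15, draw]
  RT 15: heading 15 -> 0
  RT 90: heading 0 -> 270
]
LT 108: heading 270 -> 18
FD 13: (-30.931,10.069) -> (-18.567,14.087) [heading=18, draw]
RT 47: heading 18 -> 331
FD 11: (-18.567,14.087) -> (-8.946,8.754) [heading=331, draw]
RT 120: heading 331 -> 211
LT 90: heading 211 -> 301
Final: pos=(-8.946,8.754), heading=301, 10 segment(s) drawn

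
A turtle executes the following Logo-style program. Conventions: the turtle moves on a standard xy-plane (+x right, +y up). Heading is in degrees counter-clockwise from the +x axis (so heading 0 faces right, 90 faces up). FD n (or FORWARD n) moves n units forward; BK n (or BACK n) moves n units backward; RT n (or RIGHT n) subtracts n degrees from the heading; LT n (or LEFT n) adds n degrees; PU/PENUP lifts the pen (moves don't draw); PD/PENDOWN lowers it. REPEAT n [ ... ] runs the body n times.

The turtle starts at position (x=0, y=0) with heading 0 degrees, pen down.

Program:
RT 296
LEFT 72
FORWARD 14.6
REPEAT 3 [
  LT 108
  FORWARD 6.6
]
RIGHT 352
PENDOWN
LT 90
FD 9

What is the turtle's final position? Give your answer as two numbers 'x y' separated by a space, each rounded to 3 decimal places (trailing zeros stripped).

Answer: -16.565 7.01

Derivation:
Executing turtle program step by step:
Start: pos=(0,0), heading=0, pen down
RT 296: heading 0 -> 64
LT 72: heading 64 -> 136
FD 14.6: (0,0) -> (-10.502,10.142) [heading=136, draw]
REPEAT 3 [
  -- iteration 1/3 --
  LT 108: heading 136 -> 244
  FD 6.6: (-10.502,10.142) -> (-13.396,4.21) [heading=244, draw]
  -- iteration 2/3 --
  LT 108: heading 244 -> 352
  FD 6.6: (-13.396,4.21) -> (-6.86,3.291) [heading=352, draw]
  -- iteration 3/3 --
  LT 108: heading 352 -> 100
  FD 6.6: (-6.86,3.291) -> (-8.006,9.791) [heading=100, draw]
]
RT 352: heading 100 -> 108
PD: pen down
LT 90: heading 108 -> 198
FD 9: (-8.006,9.791) -> (-16.565,7.01) [heading=198, draw]
Final: pos=(-16.565,7.01), heading=198, 5 segment(s) drawn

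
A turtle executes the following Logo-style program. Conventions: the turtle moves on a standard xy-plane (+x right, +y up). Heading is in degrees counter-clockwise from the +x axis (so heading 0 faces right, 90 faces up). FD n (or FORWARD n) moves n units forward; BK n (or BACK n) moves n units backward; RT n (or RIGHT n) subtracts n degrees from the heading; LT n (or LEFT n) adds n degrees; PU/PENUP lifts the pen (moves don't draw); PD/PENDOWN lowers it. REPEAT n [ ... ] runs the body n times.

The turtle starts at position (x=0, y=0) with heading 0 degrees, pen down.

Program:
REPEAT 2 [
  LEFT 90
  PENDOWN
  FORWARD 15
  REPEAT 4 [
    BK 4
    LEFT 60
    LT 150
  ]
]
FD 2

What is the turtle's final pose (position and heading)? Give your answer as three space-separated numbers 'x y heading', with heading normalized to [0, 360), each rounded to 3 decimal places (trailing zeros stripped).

Answer: 6.892 4.67 60

Derivation:
Executing turtle program step by step:
Start: pos=(0,0), heading=0, pen down
REPEAT 2 [
  -- iteration 1/2 --
  LT 90: heading 0 -> 90
  PD: pen down
  FD 15: (0,0) -> (0,15) [heading=90, draw]
  REPEAT 4 [
    -- iteration 1/4 --
    BK 4: (0,15) -> (0,11) [heading=90, draw]
    LT 60: heading 90 -> 150
    LT 150: heading 150 -> 300
    -- iteration 2/4 --
    BK 4: (0,11) -> (-2,14.464) [heading=300, draw]
    LT 60: heading 300 -> 0
    LT 150: heading 0 -> 150
    -- iteration 3/4 --
    BK 4: (-2,14.464) -> (1.464,12.464) [heading=150, draw]
    LT 60: heading 150 -> 210
    LT 150: heading 210 -> 0
    -- iteration 4/4 --
    BK 4: (1.464,12.464) -> (-2.536,12.464) [heading=0, draw]
    LT 60: heading 0 -> 60
    LT 150: heading 60 -> 210
  ]
  -- iteration 2/2 --
  LT 90: heading 210 -> 300
  PD: pen down
  FD 15: (-2.536,12.464) -> (4.964,-0.526) [heading=300, draw]
  REPEAT 4 [
    -- iteration 1/4 --
    BK 4: (4.964,-0.526) -> (2.964,2.938) [heading=300, draw]
    LT 60: heading 300 -> 0
    LT 150: heading 0 -> 150
    -- iteration 2/4 --
    BK 4: (2.964,2.938) -> (6.428,0.938) [heading=150, draw]
    LT 60: heading 150 -> 210
    LT 150: heading 210 -> 0
    -- iteration 3/4 --
    BK 4: (6.428,0.938) -> (2.428,0.938) [heading=0, draw]
    LT 60: heading 0 -> 60
    LT 150: heading 60 -> 210
    -- iteration 4/4 --
    BK 4: (2.428,0.938) -> (5.892,2.938) [heading=210, draw]
    LT 60: heading 210 -> 270
    LT 150: heading 270 -> 60
  ]
]
FD 2: (5.892,2.938) -> (6.892,4.67) [heading=60, draw]
Final: pos=(6.892,4.67), heading=60, 11 segment(s) drawn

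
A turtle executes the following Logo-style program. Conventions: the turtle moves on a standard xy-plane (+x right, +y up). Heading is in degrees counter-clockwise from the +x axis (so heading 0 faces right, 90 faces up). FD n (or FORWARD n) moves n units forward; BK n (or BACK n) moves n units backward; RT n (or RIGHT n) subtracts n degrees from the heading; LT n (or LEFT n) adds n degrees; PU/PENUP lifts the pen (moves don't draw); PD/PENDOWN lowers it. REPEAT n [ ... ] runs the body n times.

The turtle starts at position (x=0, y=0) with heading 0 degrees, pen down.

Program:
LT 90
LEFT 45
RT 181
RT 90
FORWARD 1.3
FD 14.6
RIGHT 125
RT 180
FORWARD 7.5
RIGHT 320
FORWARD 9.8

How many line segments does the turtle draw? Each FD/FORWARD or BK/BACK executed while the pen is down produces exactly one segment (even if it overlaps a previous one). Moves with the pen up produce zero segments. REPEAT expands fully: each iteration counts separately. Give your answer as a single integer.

Answer: 4

Derivation:
Executing turtle program step by step:
Start: pos=(0,0), heading=0, pen down
LT 90: heading 0 -> 90
LT 45: heading 90 -> 135
RT 181: heading 135 -> 314
RT 90: heading 314 -> 224
FD 1.3: (0,0) -> (-0.935,-0.903) [heading=224, draw]
FD 14.6: (-0.935,-0.903) -> (-11.438,-11.045) [heading=224, draw]
RT 125: heading 224 -> 99
RT 180: heading 99 -> 279
FD 7.5: (-11.438,-11.045) -> (-10.264,-18.453) [heading=279, draw]
RT 320: heading 279 -> 319
FD 9.8: (-10.264,-18.453) -> (-2.868,-24.882) [heading=319, draw]
Final: pos=(-2.868,-24.882), heading=319, 4 segment(s) drawn
Segments drawn: 4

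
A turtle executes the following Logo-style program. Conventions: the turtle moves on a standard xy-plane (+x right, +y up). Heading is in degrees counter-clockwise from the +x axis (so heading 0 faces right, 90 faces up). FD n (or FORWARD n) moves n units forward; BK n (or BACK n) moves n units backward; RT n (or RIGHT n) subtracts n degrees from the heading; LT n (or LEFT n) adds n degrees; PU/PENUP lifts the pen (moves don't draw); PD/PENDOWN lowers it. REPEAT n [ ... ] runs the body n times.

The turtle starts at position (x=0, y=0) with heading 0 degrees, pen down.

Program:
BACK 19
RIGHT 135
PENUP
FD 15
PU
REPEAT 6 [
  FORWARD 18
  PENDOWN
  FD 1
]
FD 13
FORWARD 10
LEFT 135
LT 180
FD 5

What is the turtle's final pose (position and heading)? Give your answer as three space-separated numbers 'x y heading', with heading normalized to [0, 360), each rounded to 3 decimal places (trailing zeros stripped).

Answer: -131.48 -107.48 180

Derivation:
Executing turtle program step by step:
Start: pos=(0,0), heading=0, pen down
BK 19: (0,0) -> (-19,0) [heading=0, draw]
RT 135: heading 0 -> 225
PU: pen up
FD 15: (-19,0) -> (-29.607,-10.607) [heading=225, move]
PU: pen up
REPEAT 6 [
  -- iteration 1/6 --
  FD 18: (-29.607,-10.607) -> (-42.335,-23.335) [heading=225, move]
  PD: pen down
  FD 1: (-42.335,-23.335) -> (-43.042,-24.042) [heading=225, draw]
  -- iteration 2/6 --
  FD 18: (-43.042,-24.042) -> (-55.77,-36.77) [heading=225, draw]
  PD: pen down
  FD 1: (-55.77,-36.77) -> (-56.477,-37.477) [heading=225, draw]
  -- iteration 3/6 --
  FD 18: (-56.477,-37.477) -> (-69.205,-50.205) [heading=225, draw]
  PD: pen down
  FD 1: (-69.205,-50.205) -> (-69.912,-50.912) [heading=225, draw]
  -- iteration 4/6 --
  FD 18: (-69.912,-50.912) -> (-82.64,-63.64) [heading=225, draw]
  PD: pen down
  FD 1: (-82.64,-63.64) -> (-83.347,-64.347) [heading=225, draw]
  -- iteration 5/6 --
  FD 18: (-83.347,-64.347) -> (-96.075,-77.075) [heading=225, draw]
  PD: pen down
  FD 1: (-96.075,-77.075) -> (-96.782,-77.782) [heading=225, draw]
  -- iteration 6/6 --
  FD 18: (-96.782,-77.782) -> (-109.51,-90.51) [heading=225, draw]
  PD: pen down
  FD 1: (-109.51,-90.51) -> (-110.217,-91.217) [heading=225, draw]
]
FD 13: (-110.217,-91.217) -> (-119.409,-100.409) [heading=225, draw]
FD 10: (-119.409,-100.409) -> (-126.48,-107.48) [heading=225, draw]
LT 135: heading 225 -> 0
LT 180: heading 0 -> 180
FD 5: (-126.48,-107.48) -> (-131.48,-107.48) [heading=180, draw]
Final: pos=(-131.48,-107.48), heading=180, 15 segment(s) drawn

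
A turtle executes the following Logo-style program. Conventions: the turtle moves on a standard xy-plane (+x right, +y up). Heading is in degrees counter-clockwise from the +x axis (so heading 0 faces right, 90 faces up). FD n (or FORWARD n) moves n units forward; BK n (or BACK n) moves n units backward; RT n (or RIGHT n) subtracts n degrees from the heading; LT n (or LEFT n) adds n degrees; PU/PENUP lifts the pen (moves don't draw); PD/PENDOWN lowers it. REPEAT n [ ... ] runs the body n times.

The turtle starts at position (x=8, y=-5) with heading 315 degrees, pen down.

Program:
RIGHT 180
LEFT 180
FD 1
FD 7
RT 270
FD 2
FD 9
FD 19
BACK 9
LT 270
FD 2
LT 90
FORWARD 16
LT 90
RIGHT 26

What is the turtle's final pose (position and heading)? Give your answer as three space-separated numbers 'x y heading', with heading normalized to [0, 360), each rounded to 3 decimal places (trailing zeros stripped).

Executing turtle program step by step:
Start: pos=(8,-5), heading=315, pen down
RT 180: heading 315 -> 135
LT 180: heading 135 -> 315
FD 1: (8,-5) -> (8.707,-5.707) [heading=315, draw]
FD 7: (8.707,-5.707) -> (13.657,-10.657) [heading=315, draw]
RT 270: heading 315 -> 45
FD 2: (13.657,-10.657) -> (15.071,-9.243) [heading=45, draw]
FD 9: (15.071,-9.243) -> (21.435,-2.879) [heading=45, draw]
FD 19: (21.435,-2.879) -> (34.87,10.556) [heading=45, draw]
BK 9: (34.87,10.556) -> (28.506,4.192) [heading=45, draw]
LT 270: heading 45 -> 315
FD 2: (28.506,4.192) -> (29.92,2.778) [heading=315, draw]
LT 90: heading 315 -> 45
FD 16: (29.92,2.778) -> (41.234,14.092) [heading=45, draw]
LT 90: heading 45 -> 135
RT 26: heading 135 -> 109
Final: pos=(41.234,14.092), heading=109, 8 segment(s) drawn

Answer: 41.234 14.092 109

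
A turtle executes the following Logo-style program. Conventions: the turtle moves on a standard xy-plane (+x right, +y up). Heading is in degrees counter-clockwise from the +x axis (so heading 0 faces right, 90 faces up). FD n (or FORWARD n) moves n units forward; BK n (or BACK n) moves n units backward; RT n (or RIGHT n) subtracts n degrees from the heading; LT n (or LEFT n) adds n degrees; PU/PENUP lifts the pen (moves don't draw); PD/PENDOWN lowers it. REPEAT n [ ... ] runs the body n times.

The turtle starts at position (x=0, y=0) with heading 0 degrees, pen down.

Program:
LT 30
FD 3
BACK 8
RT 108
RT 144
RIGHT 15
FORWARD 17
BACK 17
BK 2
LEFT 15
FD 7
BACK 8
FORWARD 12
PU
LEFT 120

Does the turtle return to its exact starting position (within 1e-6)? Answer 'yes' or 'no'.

Answer: no

Derivation:
Executing turtle program step by step:
Start: pos=(0,0), heading=0, pen down
LT 30: heading 0 -> 30
FD 3: (0,0) -> (2.598,1.5) [heading=30, draw]
BK 8: (2.598,1.5) -> (-4.33,-2.5) [heading=30, draw]
RT 108: heading 30 -> 282
RT 144: heading 282 -> 138
RT 15: heading 138 -> 123
FD 17: (-4.33,-2.5) -> (-13.589,11.757) [heading=123, draw]
BK 17: (-13.589,11.757) -> (-4.33,-2.5) [heading=123, draw]
BK 2: (-4.33,-2.5) -> (-3.241,-4.177) [heading=123, draw]
LT 15: heading 123 -> 138
FD 7: (-3.241,-4.177) -> (-8.443,0.507) [heading=138, draw]
BK 8: (-8.443,0.507) -> (-2.498,-4.846) [heading=138, draw]
FD 12: (-2.498,-4.846) -> (-11.415,3.183) [heading=138, draw]
PU: pen up
LT 120: heading 138 -> 258
Final: pos=(-11.415,3.183), heading=258, 8 segment(s) drawn

Start position: (0, 0)
Final position: (-11.415, 3.183)
Distance = 11.851; >= 1e-6 -> NOT closed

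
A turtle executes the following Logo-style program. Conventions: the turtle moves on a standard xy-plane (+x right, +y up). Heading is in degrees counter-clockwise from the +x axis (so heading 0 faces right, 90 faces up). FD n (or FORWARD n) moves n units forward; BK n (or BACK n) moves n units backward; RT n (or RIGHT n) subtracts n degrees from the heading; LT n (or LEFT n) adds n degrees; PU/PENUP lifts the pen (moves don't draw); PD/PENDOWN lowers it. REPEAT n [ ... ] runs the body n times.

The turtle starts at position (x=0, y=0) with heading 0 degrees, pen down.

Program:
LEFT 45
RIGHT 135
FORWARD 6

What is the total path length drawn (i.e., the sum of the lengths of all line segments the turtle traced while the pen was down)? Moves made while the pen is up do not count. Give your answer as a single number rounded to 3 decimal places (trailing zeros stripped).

Answer: 6

Derivation:
Executing turtle program step by step:
Start: pos=(0,0), heading=0, pen down
LT 45: heading 0 -> 45
RT 135: heading 45 -> 270
FD 6: (0,0) -> (0,-6) [heading=270, draw]
Final: pos=(0,-6), heading=270, 1 segment(s) drawn

Segment lengths:
  seg 1: (0,0) -> (0,-6), length = 6
Total = 6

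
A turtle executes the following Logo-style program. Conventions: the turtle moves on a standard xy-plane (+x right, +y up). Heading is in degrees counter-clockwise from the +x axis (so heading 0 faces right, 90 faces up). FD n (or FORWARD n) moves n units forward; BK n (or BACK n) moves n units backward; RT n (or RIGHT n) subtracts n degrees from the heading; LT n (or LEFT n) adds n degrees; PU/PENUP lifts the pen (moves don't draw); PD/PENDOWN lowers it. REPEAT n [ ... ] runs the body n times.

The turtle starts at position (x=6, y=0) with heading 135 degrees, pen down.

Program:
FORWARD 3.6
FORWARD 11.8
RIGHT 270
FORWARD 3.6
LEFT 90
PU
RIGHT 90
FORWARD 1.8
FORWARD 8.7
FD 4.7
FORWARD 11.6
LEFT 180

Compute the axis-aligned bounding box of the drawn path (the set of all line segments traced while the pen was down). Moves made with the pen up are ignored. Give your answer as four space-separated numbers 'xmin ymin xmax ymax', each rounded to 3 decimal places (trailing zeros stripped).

Executing turtle program step by step:
Start: pos=(6,0), heading=135, pen down
FD 3.6: (6,0) -> (3.454,2.546) [heading=135, draw]
FD 11.8: (3.454,2.546) -> (-4.889,10.889) [heading=135, draw]
RT 270: heading 135 -> 225
FD 3.6: (-4.889,10.889) -> (-7.435,8.344) [heading=225, draw]
LT 90: heading 225 -> 315
PU: pen up
RT 90: heading 315 -> 225
FD 1.8: (-7.435,8.344) -> (-8.708,7.071) [heading=225, move]
FD 8.7: (-8.708,7.071) -> (-14.86,0.919) [heading=225, move]
FD 4.7: (-14.86,0.919) -> (-18.183,-2.404) [heading=225, move]
FD 11.6: (-18.183,-2.404) -> (-26.385,-10.607) [heading=225, move]
LT 180: heading 225 -> 45
Final: pos=(-26.385,-10.607), heading=45, 3 segment(s) drawn

Segment endpoints: x in {-7.435, -4.889, 3.454, 6}, y in {0, 2.546, 8.344, 10.889}
xmin=-7.435, ymin=0, xmax=6, ymax=10.889

Answer: -7.435 0 6 10.889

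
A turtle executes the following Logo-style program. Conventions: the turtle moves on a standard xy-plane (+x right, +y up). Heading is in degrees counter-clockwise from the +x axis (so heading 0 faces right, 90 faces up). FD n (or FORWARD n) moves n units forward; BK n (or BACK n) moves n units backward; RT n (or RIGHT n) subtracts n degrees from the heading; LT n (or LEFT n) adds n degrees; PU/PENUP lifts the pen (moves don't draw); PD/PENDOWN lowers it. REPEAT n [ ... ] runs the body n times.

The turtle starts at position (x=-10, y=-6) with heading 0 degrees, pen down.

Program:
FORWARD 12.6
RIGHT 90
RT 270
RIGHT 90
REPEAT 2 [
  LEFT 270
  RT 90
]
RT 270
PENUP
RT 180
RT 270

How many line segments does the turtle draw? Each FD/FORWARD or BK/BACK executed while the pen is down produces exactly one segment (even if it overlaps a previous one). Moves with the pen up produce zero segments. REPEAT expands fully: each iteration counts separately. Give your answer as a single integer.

Answer: 1

Derivation:
Executing turtle program step by step:
Start: pos=(-10,-6), heading=0, pen down
FD 12.6: (-10,-6) -> (2.6,-6) [heading=0, draw]
RT 90: heading 0 -> 270
RT 270: heading 270 -> 0
RT 90: heading 0 -> 270
REPEAT 2 [
  -- iteration 1/2 --
  LT 270: heading 270 -> 180
  RT 90: heading 180 -> 90
  -- iteration 2/2 --
  LT 270: heading 90 -> 0
  RT 90: heading 0 -> 270
]
RT 270: heading 270 -> 0
PU: pen up
RT 180: heading 0 -> 180
RT 270: heading 180 -> 270
Final: pos=(2.6,-6), heading=270, 1 segment(s) drawn
Segments drawn: 1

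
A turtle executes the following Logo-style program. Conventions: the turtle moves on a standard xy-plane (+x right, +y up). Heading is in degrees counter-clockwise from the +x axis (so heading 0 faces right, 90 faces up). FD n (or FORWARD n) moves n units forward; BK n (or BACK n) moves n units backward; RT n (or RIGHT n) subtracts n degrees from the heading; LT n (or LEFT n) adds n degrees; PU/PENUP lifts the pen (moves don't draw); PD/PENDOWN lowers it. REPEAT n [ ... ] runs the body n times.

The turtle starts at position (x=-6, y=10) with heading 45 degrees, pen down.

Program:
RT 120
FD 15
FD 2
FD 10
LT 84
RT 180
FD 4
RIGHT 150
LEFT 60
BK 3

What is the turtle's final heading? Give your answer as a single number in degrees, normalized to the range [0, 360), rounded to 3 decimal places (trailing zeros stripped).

Answer: 99

Derivation:
Executing turtle program step by step:
Start: pos=(-6,10), heading=45, pen down
RT 120: heading 45 -> 285
FD 15: (-6,10) -> (-2.118,-4.489) [heading=285, draw]
FD 2: (-2.118,-4.489) -> (-1.6,-6.421) [heading=285, draw]
FD 10: (-1.6,-6.421) -> (0.988,-16.08) [heading=285, draw]
LT 84: heading 285 -> 9
RT 180: heading 9 -> 189
FD 4: (0.988,-16.08) -> (-2.963,-16.706) [heading=189, draw]
RT 150: heading 189 -> 39
LT 60: heading 39 -> 99
BK 3: (-2.963,-16.706) -> (-2.493,-19.669) [heading=99, draw]
Final: pos=(-2.493,-19.669), heading=99, 5 segment(s) drawn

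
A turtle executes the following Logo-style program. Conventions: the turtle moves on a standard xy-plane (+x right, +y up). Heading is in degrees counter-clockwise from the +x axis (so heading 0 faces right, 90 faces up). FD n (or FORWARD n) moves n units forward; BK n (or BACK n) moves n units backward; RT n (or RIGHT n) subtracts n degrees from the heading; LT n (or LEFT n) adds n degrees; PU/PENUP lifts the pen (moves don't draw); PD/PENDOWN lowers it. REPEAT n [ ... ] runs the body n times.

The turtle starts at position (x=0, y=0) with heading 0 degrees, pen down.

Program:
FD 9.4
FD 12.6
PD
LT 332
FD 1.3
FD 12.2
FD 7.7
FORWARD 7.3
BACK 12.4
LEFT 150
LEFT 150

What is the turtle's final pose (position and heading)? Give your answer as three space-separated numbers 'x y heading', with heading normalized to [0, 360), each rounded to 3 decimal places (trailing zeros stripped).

Answer: 36.215 -7.558 272

Derivation:
Executing turtle program step by step:
Start: pos=(0,0), heading=0, pen down
FD 9.4: (0,0) -> (9.4,0) [heading=0, draw]
FD 12.6: (9.4,0) -> (22,0) [heading=0, draw]
PD: pen down
LT 332: heading 0 -> 332
FD 1.3: (22,0) -> (23.148,-0.61) [heading=332, draw]
FD 12.2: (23.148,-0.61) -> (33.92,-6.338) [heading=332, draw]
FD 7.7: (33.92,-6.338) -> (40.718,-9.953) [heading=332, draw]
FD 7.3: (40.718,-9.953) -> (47.164,-13.38) [heading=332, draw]
BK 12.4: (47.164,-13.38) -> (36.215,-7.558) [heading=332, draw]
LT 150: heading 332 -> 122
LT 150: heading 122 -> 272
Final: pos=(36.215,-7.558), heading=272, 7 segment(s) drawn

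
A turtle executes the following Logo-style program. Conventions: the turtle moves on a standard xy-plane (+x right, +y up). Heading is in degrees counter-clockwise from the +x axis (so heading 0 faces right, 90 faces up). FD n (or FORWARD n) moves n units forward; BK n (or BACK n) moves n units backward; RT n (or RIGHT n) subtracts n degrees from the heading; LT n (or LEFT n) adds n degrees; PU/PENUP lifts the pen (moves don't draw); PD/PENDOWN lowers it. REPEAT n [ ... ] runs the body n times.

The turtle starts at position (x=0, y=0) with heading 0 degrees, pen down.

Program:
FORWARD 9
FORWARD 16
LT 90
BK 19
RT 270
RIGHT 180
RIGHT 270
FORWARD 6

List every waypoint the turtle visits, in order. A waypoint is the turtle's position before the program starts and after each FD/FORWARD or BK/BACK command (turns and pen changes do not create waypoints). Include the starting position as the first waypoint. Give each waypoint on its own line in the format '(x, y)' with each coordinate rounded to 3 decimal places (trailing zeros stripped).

Answer: (0, 0)
(9, 0)
(25, 0)
(25, -19)
(25, -13)

Derivation:
Executing turtle program step by step:
Start: pos=(0,0), heading=0, pen down
FD 9: (0,0) -> (9,0) [heading=0, draw]
FD 16: (9,0) -> (25,0) [heading=0, draw]
LT 90: heading 0 -> 90
BK 19: (25,0) -> (25,-19) [heading=90, draw]
RT 270: heading 90 -> 180
RT 180: heading 180 -> 0
RT 270: heading 0 -> 90
FD 6: (25,-19) -> (25,-13) [heading=90, draw]
Final: pos=(25,-13), heading=90, 4 segment(s) drawn
Waypoints (5 total):
(0, 0)
(9, 0)
(25, 0)
(25, -19)
(25, -13)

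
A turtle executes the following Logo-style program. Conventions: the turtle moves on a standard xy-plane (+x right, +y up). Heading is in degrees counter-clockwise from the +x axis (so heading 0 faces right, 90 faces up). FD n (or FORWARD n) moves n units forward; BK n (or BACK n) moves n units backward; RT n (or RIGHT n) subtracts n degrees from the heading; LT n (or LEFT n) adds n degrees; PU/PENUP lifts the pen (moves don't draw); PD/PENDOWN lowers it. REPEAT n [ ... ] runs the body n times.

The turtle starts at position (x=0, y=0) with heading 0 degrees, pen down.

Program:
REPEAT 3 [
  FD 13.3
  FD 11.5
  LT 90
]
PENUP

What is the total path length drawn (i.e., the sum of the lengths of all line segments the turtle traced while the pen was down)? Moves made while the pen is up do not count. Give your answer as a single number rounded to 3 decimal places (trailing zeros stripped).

Answer: 74.4

Derivation:
Executing turtle program step by step:
Start: pos=(0,0), heading=0, pen down
REPEAT 3 [
  -- iteration 1/3 --
  FD 13.3: (0,0) -> (13.3,0) [heading=0, draw]
  FD 11.5: (13.3,0) -> (24.8,0) [heading=0, draw]
  LT 90: heading 0 -> 90
  -- iteration 2/3 --
  FD 13.3: (24.8,0) -> (24.8,13.3) [heading=90, draw]
  FD 11.5: (24.8,13.3) -> (24.8,24.8) [heading=90, draw]
  LT 90: heading 90 -> 180
  -- iteration 3/3 --
  FD 13.3: (24.8,24.8) -> (11.5,24.8) [heading=180, draw]
  FD 11.5: (11.5,24.8) -> (0,24.8) [heading=180, draw]
  LT 90: heading 180 -> 270
]
PU: pen up
Final: pos=(0,24.8), heading=270, 6 segment(s) drawn

Segment lengths:
  seg 1: (0,0) -> (13.3,0), length = 13.3
  seg 2: (13.3,0) -> (24.8,0), length = 11.5
  seg 3: (24.8,0) -> (24.8,13.3), length = 13.3
  seg 4: (24.8,13.3) -> (24.8,24.8), length = 11.5
  seg 5: (24.8,24.8) -> (11.5,24.8), length = 13.3
  seg 6: (11.5,24.8) -> (0,24.8), length = 11.5
Total = 74.4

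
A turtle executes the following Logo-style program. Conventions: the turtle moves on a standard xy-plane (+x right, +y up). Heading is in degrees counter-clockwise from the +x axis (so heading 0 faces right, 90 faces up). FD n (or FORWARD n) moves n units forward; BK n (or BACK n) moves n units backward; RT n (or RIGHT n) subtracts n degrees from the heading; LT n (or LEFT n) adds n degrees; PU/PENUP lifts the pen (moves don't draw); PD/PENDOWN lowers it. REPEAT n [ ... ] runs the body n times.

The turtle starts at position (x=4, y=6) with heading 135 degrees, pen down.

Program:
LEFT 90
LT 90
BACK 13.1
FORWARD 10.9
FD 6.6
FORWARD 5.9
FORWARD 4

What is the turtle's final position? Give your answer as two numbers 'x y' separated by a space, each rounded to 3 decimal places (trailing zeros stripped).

Answer: 14.112 -4.112

Derivation:
Executing turtle program step by step:
Start: pos=(4,6), heading=135, pen down
LT 90: heading 135 -> 225
LT 90: heading 225 -> 315
BK 13.1: (4,6) -> (-5.263,15.263) [heading=315, draw]
FD 10.9: (-5.263,15.263) -> (2.444,7.556) [heading=315, draw]
FD 6.6: (2.444,7.556) -> (7.111,2.889) [heading=315, draw]
FD 5.9: (7.111,2.889) -> (11.283,-1.283) [heading=315, draw]
FD 4: (11.283,-1.283) -> (14.112,-4.112) [heading=315, draw]
Final: pos=(14.112,-4.112), heading=315, 5 segment(s) drawn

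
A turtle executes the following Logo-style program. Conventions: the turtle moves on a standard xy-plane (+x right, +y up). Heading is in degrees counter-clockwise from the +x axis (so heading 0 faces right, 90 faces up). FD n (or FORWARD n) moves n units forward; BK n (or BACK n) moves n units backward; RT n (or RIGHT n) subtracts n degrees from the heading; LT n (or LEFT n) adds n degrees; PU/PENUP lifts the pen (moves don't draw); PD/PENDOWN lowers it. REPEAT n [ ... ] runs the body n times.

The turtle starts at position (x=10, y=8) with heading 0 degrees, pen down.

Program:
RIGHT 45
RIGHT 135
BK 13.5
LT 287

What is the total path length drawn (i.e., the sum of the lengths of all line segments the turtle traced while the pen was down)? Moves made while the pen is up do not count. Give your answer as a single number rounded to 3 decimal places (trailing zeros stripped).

Answer: 13.5

Derivation:
Executing turtle program step by step:
Start: pos=(10,8), heading=0, pen down
RT 45: heading 0 -> 315
RT 135: heading 315 -> 180
BK 13.5: (10,8) -> (23.5,8) [heading=180, draw]
LT 287: heading 180 -> 107
Final: pos=(23.5,8), heading=107, 1 segment(s) drawn

Segment lengths:
  seg 1: (10,8) -> (23.5,8), length = 13.5
Total = 13.5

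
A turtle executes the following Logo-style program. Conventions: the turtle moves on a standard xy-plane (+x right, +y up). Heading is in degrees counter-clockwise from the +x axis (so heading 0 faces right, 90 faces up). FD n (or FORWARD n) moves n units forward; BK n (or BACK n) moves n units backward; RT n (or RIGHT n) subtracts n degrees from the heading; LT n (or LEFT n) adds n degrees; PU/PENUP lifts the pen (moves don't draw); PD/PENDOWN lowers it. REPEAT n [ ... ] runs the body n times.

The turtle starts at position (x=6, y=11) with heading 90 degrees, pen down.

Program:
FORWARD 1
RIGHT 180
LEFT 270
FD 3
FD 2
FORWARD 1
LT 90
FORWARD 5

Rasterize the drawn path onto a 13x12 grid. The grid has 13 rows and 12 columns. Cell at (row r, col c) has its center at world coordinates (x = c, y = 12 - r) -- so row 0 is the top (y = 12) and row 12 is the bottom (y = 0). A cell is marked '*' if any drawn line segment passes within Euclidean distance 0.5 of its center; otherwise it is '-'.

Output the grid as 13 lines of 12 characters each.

Answer: *******-----
*-----*-----
*-----------
*-----------
*-----------
*-----------
------------
------------
------------
------------
------------
------------
------------

Derivation:
Segment 0: (6,11) -> (6,12)
Segment 1: (6,12) -> (3,12)
Segment 2: (3,12) -> (1,12)
Segment 3: (1,12) -> (0,12)
Segment 4: (0,12) -> (-0,7)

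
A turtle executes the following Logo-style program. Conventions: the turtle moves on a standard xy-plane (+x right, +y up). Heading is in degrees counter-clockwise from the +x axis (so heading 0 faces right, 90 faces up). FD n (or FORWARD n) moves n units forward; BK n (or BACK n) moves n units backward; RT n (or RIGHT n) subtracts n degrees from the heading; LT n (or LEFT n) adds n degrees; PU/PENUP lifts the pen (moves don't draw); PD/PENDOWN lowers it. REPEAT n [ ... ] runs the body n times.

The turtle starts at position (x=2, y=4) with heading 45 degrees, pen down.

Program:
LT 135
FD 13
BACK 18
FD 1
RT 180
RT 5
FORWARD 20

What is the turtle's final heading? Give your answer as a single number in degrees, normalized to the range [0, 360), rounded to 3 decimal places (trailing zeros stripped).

Answer: 355

Derivation:
Executing turtle program step by step:
Start: pos=(2,4), heading=45, pen down
LT 135: heading 45 -> 180
FD 13: (2,4) -> (-11,4) [heading=180, draw]
BK 18: (-11,4) -> (7,4) [heading=180, draw]
FD 1: (7,4) -> (6,4) [heading=180, draw]
RT 180: heading 180 -> 0
RT 5: heading 0 -> 355
FD 20: (6,4) -> (25.924,2.257) [heading=355, draw]
Final: pos=(25.924,2.257), heading=355, 4 segment(s) drawn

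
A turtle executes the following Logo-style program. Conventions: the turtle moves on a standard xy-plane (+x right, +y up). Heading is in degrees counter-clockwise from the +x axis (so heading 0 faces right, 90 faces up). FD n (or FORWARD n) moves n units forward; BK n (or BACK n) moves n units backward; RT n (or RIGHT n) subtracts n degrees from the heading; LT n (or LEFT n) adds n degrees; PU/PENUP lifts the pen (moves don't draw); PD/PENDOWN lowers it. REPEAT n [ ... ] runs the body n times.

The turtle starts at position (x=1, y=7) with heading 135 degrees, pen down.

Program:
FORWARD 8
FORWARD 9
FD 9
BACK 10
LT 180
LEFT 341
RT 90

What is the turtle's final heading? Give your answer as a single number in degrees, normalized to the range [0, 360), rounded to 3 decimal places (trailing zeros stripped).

Answer: 206

Derivation:
Executing turtle program step by step:
Start: pos=(1,7), heading=135, pen down
FD 8: (1,7) -> (-4.657,12.657) [heading=135, draw]
FD 9: (-4.657,12.657) -> (-11.021,19.021) [heading=135, draw]
FD 9: (-11.021,19.021) -> (-17.385,25.385) [heading=135, draw]
BK 10: (-17.385,25.385) -> (-10.314,18.314) [heading=135, draw]
LT 180: heading 135 -> 315
LT 341: heading 315 -> 296
RT 90: heading 296 -> 206
Final: pos=(-10.314,18.314), heading=206, 4 segment(s) drawn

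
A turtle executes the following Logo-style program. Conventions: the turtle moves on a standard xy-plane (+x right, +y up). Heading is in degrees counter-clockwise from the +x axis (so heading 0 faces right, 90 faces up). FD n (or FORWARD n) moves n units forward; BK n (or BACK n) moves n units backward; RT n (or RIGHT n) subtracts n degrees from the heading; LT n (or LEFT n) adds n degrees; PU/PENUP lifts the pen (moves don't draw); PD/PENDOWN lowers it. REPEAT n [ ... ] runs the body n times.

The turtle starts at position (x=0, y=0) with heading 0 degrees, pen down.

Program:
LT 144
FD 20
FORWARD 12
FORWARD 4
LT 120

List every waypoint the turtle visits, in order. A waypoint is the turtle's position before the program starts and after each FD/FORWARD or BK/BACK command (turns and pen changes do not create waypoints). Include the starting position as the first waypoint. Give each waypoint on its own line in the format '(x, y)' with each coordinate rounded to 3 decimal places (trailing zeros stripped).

Executing turtle program step by step:
Start: pos=(0,0), heading=0, pen down
LT 144: heading 0 -> 144
FD 20: (0,0) -> (-16.18,11.756) [heading=144, draw]
FD 12: (-16.18,11.756) -> (-25.889,18.809) [heading=144, draw]
FD 4: (-25.889,18.809) -> (-29.125,21.16) [heading=144, draw]
LT 120: heading 144 -> 264
Final: pos=(-29.125,21.16), heading=264, 3 segment(s) drawn
Waypoints (4 total):
(0, 0)
(-16.18, 11.756)
(-25.889, 18.809)
(-29.125, 21.16)

Answer: (0, 0)
(-16.18, 11.756)
(-25.889, 18.809)
(-29.125, 21.16)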